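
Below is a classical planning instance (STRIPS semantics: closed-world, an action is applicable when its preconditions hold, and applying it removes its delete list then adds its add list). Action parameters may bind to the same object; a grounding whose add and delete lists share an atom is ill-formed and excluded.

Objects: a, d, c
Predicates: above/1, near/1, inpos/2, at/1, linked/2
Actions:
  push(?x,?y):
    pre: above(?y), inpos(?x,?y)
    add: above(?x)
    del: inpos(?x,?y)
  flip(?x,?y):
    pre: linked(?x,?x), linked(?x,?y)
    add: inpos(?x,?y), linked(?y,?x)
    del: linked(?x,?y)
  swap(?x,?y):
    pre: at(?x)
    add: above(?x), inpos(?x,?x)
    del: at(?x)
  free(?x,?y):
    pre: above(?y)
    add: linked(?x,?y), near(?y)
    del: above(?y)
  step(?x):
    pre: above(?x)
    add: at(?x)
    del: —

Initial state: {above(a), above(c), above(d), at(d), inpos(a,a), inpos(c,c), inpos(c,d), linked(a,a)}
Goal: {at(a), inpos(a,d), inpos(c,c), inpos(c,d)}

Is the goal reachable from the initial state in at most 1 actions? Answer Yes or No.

1. free(a,d)  →  {above(a), above(c), at(d), inpos(a,a), inpos(c,c), inpos(c,d), linked(a,a), linked(a,d), near(d)}
2. flip(a,d)  →  {above(a), above(c), at(d), inpos(a,a), inpos(a,d), inpos(c,c), inpos(c,d), linked(a,a), linked(d,a), near(d)}
3. step(a)  →  {above(a), above(c), at(a), at(d), inpos(a,a), inpos(a,d), inpos(c,c), inpos(c,d), linked(a,a), linked(d,a), near(d)}
optimal plan length = 3; 3 > 1

No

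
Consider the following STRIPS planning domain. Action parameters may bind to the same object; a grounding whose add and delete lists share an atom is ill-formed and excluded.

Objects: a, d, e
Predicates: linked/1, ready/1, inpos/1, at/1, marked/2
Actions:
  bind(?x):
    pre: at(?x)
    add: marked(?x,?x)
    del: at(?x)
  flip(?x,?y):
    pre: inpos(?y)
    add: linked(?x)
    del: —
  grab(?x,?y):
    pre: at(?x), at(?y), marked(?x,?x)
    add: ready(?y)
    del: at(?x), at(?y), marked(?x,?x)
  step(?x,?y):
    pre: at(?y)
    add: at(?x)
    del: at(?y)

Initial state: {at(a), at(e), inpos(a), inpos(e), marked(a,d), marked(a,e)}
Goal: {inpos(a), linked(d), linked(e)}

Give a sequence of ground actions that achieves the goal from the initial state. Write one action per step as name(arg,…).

flip(d,a); flip(e,a)

1. flip(d,a)  →  {at(a), at(e), inpos(a), inpos(e), linked(d), marked(a,d), marked(a,e)}
2. flip(e,a)  →  {at(a), at(e), inpos(a), inpos(e), linked(d), linked(e), marked(a,d), marked(a,e)}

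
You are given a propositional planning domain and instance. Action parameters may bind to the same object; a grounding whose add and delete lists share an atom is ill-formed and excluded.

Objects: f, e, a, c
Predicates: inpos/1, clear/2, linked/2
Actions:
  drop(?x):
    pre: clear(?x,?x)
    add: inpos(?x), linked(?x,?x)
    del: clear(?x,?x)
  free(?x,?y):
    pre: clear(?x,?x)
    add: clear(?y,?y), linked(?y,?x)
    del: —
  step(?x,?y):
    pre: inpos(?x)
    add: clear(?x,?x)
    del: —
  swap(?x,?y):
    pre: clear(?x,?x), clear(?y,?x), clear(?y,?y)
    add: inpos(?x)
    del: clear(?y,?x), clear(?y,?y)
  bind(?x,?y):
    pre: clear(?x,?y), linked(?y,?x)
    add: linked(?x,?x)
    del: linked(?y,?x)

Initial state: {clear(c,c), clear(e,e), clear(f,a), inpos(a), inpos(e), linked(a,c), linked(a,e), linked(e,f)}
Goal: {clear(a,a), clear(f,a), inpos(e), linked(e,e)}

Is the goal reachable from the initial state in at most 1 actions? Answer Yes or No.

1. drop(e)  →  {clear(c,c), clear(f,a), inpos(a), inpos(e), linked(a,c), linked(a,e), linked(e,e), linked(e,f)}
2. free(c,a)  →  {clear(a,a), clear(c,c), clear(f,a), inpos(a), inpos(e), linked(a,c), linked(a,e), linked(e,e), linked(e,f)}
optimal plan length = 2; 2 > 1

No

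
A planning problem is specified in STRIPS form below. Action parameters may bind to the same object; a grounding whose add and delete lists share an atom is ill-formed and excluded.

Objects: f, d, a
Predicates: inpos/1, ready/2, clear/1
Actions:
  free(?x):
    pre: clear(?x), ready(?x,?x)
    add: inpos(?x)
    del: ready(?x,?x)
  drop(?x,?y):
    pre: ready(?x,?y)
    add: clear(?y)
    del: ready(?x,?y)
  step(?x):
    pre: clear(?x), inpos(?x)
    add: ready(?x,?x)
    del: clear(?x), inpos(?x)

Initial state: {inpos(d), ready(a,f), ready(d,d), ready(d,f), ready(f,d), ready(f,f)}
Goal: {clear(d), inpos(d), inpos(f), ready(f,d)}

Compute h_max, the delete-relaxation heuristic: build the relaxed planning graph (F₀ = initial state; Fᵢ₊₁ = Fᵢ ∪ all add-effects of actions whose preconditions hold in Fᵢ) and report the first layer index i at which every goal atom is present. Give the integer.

F0 = init (6 atoms)
F1 = F0 ∪ {clear(d), clear(f)}  (8 atoms)
F2 = F1 ∪ {inpos(f)}  (9 atoms)
goal ⊆ F2  ⇒  h_max = 2

2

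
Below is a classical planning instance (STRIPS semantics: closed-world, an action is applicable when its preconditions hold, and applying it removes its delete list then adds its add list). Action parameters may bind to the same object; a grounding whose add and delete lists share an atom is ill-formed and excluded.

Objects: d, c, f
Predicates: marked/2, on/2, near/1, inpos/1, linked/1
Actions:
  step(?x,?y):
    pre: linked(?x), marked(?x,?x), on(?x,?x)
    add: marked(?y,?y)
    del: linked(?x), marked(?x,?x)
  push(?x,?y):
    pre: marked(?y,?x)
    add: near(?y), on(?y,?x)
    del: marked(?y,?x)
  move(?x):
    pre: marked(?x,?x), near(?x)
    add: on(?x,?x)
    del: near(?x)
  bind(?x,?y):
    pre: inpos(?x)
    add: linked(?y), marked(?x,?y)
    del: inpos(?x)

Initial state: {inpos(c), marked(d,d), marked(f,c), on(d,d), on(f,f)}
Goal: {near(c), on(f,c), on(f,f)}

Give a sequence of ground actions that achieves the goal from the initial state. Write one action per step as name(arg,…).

1. push(c,f)  →  {inpos(c), marked(d,d), near(f), on(d,d), on(f,c), on(f,f)}
2. bind(c,d)  →  {linked(d), marked(c,d), marked(d,d), near(f), on(d,d), on(f,c), on(f,f)}
3. push(d,c)  →  {linked(d), marked(d,d), near(c), near(f), on(c,d), on(d,d), on(f,c), on(f,f)}

push(c,f); bind(c,d); push(d,c)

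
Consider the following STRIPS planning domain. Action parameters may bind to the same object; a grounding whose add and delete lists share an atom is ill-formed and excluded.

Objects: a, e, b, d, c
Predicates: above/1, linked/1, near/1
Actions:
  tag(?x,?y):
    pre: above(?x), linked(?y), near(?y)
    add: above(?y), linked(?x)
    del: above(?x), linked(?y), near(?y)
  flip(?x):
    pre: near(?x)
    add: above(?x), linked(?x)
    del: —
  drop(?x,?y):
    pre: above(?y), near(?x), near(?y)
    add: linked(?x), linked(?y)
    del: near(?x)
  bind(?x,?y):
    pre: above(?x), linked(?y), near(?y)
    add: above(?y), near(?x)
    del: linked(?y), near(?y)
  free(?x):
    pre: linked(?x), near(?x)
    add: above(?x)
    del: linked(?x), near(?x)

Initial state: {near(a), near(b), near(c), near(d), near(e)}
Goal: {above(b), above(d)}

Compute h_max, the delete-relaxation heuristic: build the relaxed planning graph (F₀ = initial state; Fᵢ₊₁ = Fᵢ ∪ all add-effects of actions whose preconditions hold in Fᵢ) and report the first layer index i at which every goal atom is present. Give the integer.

F0 = init (5 atoms)
F1 = F0 ∪ {above(a), above(b), above(c), above(d), above(e), linked(a), linked(b), linked(c), linked(d), linked(e)}  (15 atoms)
goal ⊆ F1  ⇒  h_max = 1

1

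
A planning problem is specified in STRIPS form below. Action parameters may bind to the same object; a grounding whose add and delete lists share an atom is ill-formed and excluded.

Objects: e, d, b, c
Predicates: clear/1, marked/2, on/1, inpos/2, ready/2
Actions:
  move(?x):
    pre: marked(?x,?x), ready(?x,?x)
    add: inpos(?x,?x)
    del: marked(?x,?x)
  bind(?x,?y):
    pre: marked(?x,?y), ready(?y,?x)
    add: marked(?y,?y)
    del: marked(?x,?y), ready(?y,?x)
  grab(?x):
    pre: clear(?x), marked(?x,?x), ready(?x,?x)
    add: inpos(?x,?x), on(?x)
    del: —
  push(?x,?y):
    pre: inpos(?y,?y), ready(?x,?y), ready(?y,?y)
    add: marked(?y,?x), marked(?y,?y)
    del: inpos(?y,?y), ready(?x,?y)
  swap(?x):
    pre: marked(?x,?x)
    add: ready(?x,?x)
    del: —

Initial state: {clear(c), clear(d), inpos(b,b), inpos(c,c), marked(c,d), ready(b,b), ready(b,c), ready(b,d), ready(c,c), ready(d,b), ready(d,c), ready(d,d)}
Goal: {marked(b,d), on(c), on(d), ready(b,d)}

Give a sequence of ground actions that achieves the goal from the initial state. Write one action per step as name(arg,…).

bind(c,d); grab(d); push(d,b); push(b,c); grab(c)

1. bind(c,d)  →  {clear(c), clear(d), inpos(b,b), inpos(c,c), marked(d,d), ready(b,b), ready(b,c), ready(b,d), ready(c,c), ready(d,b), ready(d,d)}
2. grab(d)  →  {clear(c), clear(d), inpos(b,b), inpos(c,c), inpos(d,d), marked(d,d), on(d), ready(b,b), ready(b,c), ready(b,d), ready(c,c), ready(d,b), ready(d,d)}
3. push(d,b)  →  {clear(c), clear(d), inpos(c,c), inpos(d,d), marked(b,b), marked(b,d), marked(d,d), on(d), ready(b,b), ready(b,c), ready(b,d), ready(c,c), ready(d,d)}
4. push(b,c)  →  {clear(c), clear(d), inpos(d,d), marked(b,b), marked(b,d), marked(c,b), marked(c,c), marked(d,d), on(d), ready(b,b), ready(b,d), ready(c,c), ready(d,d)}
5. grab(c)  →  {clear(c), clear(d), inpos(c,c), inpos(d,d), marked(b,b), marked(b,d), marked(c,b), marked(c,c), marked(d,d), on(c), on(d), ready(b,b), ready(b,d), ready(c,c), ready(d,d)}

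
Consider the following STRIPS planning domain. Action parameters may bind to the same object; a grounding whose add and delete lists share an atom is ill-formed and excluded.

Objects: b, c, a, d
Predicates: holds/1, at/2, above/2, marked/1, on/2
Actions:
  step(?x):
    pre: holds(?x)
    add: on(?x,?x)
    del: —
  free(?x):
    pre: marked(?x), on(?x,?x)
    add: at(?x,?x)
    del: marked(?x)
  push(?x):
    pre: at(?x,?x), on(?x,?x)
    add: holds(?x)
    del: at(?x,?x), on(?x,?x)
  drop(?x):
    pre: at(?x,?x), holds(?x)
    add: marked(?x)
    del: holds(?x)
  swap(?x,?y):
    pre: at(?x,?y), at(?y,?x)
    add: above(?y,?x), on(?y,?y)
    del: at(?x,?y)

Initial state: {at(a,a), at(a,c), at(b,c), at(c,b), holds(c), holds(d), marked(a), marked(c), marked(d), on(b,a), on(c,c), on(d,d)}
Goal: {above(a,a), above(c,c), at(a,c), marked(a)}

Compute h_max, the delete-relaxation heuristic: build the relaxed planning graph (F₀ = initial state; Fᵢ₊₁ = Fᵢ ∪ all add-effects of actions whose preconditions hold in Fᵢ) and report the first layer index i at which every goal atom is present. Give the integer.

F0 = init (12 atoms)
F1 = F0 ∪ {above(a,a), above(b,c), above(c,b), at(c,c), at(d,d), on(a,a), on(b,b)}  (19 atoms)
F2 = F1 ∪ {above(c,c), above(d,d), holds(a)}  (22 atoms)
goal ⊆ F2  ⇒  h_max = 2

2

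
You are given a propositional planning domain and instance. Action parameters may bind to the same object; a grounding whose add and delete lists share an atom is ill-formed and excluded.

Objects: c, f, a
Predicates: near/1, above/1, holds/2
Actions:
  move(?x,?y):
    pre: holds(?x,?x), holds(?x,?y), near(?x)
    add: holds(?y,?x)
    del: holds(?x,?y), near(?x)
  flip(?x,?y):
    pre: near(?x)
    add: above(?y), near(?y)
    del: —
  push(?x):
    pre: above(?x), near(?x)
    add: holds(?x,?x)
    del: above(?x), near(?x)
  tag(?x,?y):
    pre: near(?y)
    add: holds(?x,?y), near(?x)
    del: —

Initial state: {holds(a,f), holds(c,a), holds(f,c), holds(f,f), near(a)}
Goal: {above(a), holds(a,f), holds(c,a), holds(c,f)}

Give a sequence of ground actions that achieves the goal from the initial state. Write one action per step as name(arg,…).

1. flip(a,f)  →  {above(f), holds(a,f), holds(c,a), holds(f,c), holds(f,f), near(a), near(f)}
2. move(f,c)  →  {above(f), holds(a,f), holds(c,a), holds(c,f), holds(f,f), near(a)}
3. flip(a,a)  →  {above(a), above(f), holds(a,f), holds(c,a), holds(c,f), holds(f,f), near(a)}

flip(a,f); move(f,c); flip(a,a)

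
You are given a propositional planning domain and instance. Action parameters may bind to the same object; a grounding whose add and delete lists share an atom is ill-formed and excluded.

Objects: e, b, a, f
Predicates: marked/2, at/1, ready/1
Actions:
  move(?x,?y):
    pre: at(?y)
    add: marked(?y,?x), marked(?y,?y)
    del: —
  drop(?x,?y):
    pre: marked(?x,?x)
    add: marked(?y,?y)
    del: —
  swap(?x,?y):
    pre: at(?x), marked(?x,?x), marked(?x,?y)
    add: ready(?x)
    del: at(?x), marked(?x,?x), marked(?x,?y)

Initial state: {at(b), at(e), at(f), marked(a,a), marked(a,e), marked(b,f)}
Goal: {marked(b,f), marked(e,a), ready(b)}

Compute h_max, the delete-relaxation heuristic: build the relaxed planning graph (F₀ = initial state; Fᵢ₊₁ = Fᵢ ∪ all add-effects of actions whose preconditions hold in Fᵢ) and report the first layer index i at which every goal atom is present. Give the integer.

F0 = init (6 atoms)
F1 = F0 ∪ {marked(b,a), marked(b,b), marked(b,e), marked(e,a), marked(e,b), marked(e,e), marked(e,f), marked(f,a), marked(f,b), marked(f,e), marked(f,f)}  (17 atoms)
F2 = F1 ∪ {ready(b), ready(e), ready(f)}  (20 atoms)
goal ⊆ F2  ⇒  h_max = 2

2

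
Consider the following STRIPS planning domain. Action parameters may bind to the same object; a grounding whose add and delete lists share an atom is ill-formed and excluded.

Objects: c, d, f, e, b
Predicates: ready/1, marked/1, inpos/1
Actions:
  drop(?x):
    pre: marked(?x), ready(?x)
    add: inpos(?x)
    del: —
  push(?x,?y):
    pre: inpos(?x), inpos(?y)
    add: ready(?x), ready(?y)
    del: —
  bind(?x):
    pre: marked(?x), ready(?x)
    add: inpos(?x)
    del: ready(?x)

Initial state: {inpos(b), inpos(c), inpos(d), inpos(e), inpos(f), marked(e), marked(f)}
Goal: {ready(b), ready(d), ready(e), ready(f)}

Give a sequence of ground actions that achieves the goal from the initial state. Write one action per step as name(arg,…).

push(d,f); push(e,b)

1. push(d,f)  →  {inpos(b), inpos(c), inpos(d), inpos(e), inpos(f), marked(e), marked(f), ready(d), ready(f)}
2. push(e,b)  →  {inpos(b), inpos(c), inpos(d), inpos(e), inpos(f), marked(e), marked(f), ready(b), ready(d), ready(e), ready(f)}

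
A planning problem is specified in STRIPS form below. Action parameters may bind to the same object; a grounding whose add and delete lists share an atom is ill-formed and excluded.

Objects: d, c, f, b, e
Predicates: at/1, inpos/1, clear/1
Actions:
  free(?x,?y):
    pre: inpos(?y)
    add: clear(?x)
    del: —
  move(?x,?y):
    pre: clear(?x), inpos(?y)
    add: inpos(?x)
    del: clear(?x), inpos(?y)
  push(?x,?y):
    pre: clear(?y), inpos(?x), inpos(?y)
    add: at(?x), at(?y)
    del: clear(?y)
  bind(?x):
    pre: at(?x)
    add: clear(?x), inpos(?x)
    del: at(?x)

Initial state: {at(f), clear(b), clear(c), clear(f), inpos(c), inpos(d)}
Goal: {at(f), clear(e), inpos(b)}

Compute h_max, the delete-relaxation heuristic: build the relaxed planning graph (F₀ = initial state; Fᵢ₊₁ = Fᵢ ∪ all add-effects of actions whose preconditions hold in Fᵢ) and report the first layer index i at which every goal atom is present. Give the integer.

F0 = init (6 atoms)
F1 = F0 ∪ {at(c), at(d), clear(d), clear(e), inpos(b), inpos(f)}  (12 atoms)
goal ⊆ F1  ⇒  h_max = 1

1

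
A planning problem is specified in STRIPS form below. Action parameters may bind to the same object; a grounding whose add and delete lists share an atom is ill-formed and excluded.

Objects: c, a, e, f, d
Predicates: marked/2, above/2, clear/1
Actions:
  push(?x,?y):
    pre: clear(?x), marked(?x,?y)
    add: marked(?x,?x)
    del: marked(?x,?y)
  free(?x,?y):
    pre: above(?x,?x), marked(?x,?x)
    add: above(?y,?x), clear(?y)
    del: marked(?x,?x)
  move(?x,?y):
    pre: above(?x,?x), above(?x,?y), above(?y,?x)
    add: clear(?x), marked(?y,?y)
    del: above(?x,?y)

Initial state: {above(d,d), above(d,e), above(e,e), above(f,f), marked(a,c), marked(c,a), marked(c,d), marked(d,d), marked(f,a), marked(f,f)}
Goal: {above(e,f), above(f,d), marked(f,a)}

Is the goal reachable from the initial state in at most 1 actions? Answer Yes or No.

1. free(f,e)  →  {above(d,d), above(d,e), above(e,e), above(e,f), above(f,f), clear(e), marked(a,c), marked(c,a), marked(c,d), marked(d,d), marked(f,a)}
2. free(d,f)  →  {above(d,d), above(d,e), above(e,e), above(e,f), above(f,d), above(f,f), clear(e), clear(f), marked(a,c), marked(c,a), marked(c,d), marked(f,a)}
optimal plan length = 2; 2 > 1

No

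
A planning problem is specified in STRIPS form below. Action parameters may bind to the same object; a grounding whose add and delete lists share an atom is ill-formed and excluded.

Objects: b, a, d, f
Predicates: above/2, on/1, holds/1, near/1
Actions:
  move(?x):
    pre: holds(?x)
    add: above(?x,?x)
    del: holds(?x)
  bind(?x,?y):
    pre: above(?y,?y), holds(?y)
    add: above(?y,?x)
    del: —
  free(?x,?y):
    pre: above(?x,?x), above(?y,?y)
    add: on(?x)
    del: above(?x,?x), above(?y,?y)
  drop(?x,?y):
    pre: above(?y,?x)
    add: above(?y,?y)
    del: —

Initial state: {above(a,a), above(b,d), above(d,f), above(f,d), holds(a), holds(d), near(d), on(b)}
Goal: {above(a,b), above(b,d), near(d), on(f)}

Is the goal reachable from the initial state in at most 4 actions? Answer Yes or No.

Yes

1. bind(b,a)  →  {above(a,a), above(a,b), above(b,d), above(d,f), above(f,d), holds(a), holds(d), near(d), on(b)}
2. drop(d,f)  →  {above(a,a), above(a,b), above(b,d), above(d,f), above(f,d), above(f,f), holds(a), holds(d), near(d), on(b)}
3. free(f,a)  →  {above(a,b), above(b,d), above(d,f), above(f,d), holds(a), holds(d), near(d), on(b), on(f)}
optimal plan length = 3; 3 ≤ 4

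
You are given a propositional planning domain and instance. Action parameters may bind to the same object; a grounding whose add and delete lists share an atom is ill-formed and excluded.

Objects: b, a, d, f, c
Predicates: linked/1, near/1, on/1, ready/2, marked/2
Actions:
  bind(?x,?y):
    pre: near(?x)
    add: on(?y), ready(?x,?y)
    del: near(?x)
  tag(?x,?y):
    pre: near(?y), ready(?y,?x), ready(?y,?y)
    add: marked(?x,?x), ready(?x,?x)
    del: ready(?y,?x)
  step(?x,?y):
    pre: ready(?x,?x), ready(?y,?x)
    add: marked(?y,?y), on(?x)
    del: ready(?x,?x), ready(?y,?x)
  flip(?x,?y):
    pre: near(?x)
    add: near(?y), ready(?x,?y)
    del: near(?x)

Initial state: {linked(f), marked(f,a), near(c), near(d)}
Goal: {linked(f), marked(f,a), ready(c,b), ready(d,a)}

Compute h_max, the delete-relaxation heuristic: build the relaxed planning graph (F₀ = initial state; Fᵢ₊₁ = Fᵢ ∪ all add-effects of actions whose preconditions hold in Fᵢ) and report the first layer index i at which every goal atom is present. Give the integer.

1

F0 = init (4 atoms)
F1 = F0 ∪ {near(a), near(b), near(f), on(a), on(b), on(c), on(d), on(f), ready(c,a), ready(c,b), ready(c,c), ready(c,d), ready(c,f), ready(d,a), ready(d,b), ready(d,c), ready(d,d), ready(d,f)}  (22 atoms)
goal ⊆ F1  ⇒  h_max = 1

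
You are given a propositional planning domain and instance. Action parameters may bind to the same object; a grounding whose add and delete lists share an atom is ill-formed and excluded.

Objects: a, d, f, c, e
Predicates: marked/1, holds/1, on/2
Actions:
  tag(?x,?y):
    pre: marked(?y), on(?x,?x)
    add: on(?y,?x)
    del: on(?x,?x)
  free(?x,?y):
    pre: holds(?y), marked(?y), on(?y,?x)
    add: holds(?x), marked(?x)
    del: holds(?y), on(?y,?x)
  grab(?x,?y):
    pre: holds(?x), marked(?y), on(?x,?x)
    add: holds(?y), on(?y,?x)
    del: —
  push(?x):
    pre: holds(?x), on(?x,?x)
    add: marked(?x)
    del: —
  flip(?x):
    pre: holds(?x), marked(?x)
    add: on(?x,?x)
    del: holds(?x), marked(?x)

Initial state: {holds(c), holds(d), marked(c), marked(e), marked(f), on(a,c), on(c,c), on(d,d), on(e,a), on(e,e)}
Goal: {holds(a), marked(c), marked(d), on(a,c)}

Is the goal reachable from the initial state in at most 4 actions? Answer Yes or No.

1. grab(d,e)  →  {holds(c), holds(d), holds(e), marked(c), marked(e), marked(f), on(a,c), on(c,c), on(d,d), on(e,a), on(e,d), on(e,e)}
2. free(a,e)  →  {holds(a), holds(c), holds(d), marked(a), marked(c), marked(e), marked(f), on(a,c), on(c,c), on(d,d), on(e,d), on(e,e)}
3. push(d)  →  {holds(a), holds(c), holds(d), marked(a), marked(c), marked(d), marked(e), marked(f), on(a,c), on(c,c), on(d,d), on(e,d), on(e,e)}
optimal plan length = 3; 3 ≤ 4

Yes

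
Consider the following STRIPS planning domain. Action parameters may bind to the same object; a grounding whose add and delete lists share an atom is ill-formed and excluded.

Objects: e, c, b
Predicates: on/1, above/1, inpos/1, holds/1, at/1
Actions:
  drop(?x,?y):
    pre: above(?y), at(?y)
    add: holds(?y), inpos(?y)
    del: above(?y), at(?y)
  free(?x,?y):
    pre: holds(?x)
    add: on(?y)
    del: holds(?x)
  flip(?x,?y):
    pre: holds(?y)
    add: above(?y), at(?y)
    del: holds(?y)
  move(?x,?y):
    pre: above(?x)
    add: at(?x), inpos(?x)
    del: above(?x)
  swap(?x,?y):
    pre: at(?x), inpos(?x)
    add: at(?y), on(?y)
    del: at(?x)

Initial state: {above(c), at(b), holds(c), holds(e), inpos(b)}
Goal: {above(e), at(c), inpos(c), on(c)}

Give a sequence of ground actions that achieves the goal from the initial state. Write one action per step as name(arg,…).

1. free(c,c)  →  {above(c), at(b), holds(e), inpos(b), on(c)}
2. flip(e,e)  →  {above(c), above(e), at(b), at(e), inpos(b), on(c)}
3. move(c,e)  →  {above(e), at(b), at(c), at(e), inpos(b), inpos(c), on(c)}

free(c,c); flip(e,e); move(c,e)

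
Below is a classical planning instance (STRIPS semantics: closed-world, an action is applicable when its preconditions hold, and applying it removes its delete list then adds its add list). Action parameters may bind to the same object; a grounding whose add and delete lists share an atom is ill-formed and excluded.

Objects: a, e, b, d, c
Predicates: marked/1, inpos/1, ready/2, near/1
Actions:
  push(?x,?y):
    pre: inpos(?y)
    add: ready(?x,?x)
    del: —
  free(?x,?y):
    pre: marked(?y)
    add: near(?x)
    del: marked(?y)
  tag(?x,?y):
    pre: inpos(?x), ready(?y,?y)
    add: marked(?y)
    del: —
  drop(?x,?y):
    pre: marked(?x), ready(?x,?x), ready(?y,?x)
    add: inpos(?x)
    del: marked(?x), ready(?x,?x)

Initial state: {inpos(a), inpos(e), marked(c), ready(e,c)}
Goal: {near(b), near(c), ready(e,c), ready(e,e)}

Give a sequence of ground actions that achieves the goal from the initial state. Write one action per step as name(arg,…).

1. push(e,a)  →  {inpos(a), inpos(e), marked(c), ready(e,c), ready(e,e)}
2. free(b,c)  →  {inpos(a), inpos(e), near(b), ready(e,c), ready(e,e)}
3. tag(a,e)  →  {inpos(a), inpos(e), marked(e), near(b), ready(e,c), ready(e,e)}
4. free(c,e)  →  {inpos(a), inpos(e), near(b), near(c), ready(e,c), ready(e,e)}

push(e,a); free(b,c); tag(a,e); free(c,e)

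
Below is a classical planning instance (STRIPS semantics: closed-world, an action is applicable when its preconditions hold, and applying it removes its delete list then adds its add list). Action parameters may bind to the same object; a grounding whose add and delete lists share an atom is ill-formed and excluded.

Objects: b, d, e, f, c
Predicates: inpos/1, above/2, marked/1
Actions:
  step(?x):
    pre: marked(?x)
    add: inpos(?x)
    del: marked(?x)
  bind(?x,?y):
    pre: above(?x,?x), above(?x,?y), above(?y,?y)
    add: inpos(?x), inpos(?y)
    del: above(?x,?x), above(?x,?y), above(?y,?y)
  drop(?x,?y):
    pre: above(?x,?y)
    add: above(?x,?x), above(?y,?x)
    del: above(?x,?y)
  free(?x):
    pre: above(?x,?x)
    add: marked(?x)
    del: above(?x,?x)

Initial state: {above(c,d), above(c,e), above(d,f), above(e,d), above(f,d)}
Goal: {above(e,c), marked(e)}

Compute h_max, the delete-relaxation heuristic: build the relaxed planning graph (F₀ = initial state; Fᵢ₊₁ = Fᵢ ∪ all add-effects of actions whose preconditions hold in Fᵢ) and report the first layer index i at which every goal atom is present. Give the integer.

F0 = init (5 atoms)
F1 = F0 ∪ {above(c,c), above(d,c), above(d,d), above(d,e), above(e,c), above(e,e), above(f,f)}  (12 atoms)
F2 = F1 ∪ {inpos(c), inpos(d), inpos(e), inpos(f), marked(c), marked(d), marked(e), marked(f)}  (20 atoms)
goal ⊆ F2  ⇒  h_max = 2

2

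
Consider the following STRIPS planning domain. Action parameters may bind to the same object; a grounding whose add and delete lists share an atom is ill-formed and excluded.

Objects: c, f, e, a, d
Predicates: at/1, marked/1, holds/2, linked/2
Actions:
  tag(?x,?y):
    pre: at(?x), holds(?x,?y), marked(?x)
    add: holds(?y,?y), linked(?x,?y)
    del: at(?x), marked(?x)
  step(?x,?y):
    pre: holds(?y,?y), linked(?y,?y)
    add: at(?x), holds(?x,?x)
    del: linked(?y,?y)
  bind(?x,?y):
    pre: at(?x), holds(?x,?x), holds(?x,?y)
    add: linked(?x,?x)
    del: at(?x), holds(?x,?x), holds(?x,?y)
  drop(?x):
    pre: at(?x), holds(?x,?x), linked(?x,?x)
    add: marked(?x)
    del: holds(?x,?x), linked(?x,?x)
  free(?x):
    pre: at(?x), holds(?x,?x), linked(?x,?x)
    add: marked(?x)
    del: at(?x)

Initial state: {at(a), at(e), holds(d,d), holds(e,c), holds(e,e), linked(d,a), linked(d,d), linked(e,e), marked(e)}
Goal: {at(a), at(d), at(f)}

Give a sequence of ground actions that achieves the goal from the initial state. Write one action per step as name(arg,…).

step(f,e); step(d,d)

1. step(f,e)  →  {at(a), at(e), at(f), holds(d,d), holds(e,c), holds(e,e), holds(f,f), linked(d,a), linked(d,d), marked(e)}
2. step(d,d)  →  {at(a), at(d), at(e), at(f), holds(d,d), holds(e,c), holds(e,e), holds(f,f), linked(d,a), marked(e)}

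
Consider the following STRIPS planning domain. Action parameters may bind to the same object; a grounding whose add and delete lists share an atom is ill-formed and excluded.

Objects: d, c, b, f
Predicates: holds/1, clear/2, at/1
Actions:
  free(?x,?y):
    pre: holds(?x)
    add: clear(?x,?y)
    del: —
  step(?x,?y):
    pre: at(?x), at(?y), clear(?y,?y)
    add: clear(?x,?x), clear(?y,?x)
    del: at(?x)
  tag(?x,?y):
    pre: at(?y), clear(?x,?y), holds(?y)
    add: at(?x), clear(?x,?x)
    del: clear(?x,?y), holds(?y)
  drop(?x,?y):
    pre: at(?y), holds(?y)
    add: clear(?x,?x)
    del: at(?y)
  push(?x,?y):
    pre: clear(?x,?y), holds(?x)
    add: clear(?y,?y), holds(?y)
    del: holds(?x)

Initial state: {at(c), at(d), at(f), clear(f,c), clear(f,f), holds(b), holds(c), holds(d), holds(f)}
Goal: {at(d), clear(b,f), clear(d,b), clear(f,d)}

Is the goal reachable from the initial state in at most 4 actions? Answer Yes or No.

1. free(d,b)  →  {at(c), at(d), at(f), clear(d,b), clear(f,c), clear(f,f), holds(b), holds(c), holds(d), holds(f)}
2. free(b,f)  →  {at(c), at(d), at(f), clear(b,f), clear(d,b), clear(f,c), clear(f,f), holds(b), holds(c), holds(d), holds(f)}
3. free(f,d)  →  {at(c), at(d), at(f), clear(b,f), clear(d,b), clear(f,c), clear(f,d), clear(f,f), holds(b), holds(c), holds(d), holds(f)}
optimal plan length = 3; 3 ≤ 4

Yes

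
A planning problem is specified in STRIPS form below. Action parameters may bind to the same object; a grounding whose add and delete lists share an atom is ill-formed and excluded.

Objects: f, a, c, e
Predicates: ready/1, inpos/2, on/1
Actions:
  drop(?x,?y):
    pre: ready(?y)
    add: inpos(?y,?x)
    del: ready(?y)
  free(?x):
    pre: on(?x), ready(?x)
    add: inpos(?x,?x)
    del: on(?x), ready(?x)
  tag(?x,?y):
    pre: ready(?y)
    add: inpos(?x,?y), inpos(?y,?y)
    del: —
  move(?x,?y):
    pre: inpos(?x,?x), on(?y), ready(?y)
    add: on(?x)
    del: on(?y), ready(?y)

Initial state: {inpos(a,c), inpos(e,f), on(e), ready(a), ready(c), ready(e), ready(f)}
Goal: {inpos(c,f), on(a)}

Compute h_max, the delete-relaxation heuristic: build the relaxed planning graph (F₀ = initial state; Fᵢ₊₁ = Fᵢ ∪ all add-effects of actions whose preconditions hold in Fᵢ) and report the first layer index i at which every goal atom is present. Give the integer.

2

F0 = init (7 atoms)
F1 = F0 ∪ {inpos(a,a), inpos(a,e), inpos(a,f), inpos(c,a), inpos(c,c), inpos(c,e), inpos(c,f), inpos(e,a), inpos(e,c), inpos(e,e), inpos(f,a), inpos(f,c), inpos(f,e), inpos(f,f)}  (21 atoms)
F2 = F1 ∪ {on(a), on(c), on(f)}  (24 atoms)
goal ⊆ F2  ⇒  h_max = 2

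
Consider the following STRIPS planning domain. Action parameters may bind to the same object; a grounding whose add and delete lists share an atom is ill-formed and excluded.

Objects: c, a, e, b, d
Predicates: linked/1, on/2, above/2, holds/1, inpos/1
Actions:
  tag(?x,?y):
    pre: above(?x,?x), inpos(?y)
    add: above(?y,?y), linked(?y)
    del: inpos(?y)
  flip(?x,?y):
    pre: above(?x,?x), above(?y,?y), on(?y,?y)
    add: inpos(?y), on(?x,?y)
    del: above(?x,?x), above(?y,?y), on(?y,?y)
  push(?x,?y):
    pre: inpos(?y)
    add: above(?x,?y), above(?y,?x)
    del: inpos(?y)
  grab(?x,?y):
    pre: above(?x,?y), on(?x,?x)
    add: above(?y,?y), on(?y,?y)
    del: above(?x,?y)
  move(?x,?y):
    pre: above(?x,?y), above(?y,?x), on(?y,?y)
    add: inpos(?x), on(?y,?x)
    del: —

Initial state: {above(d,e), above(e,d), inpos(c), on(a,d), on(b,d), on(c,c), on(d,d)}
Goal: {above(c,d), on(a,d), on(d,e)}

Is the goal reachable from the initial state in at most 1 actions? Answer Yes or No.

No

1. push(d,c)  →  {above(c,d), above(d,c), above(d,e), above(e,d), on(a,d), on(b,d), on(c,c), on(d,d)}
2. move(e,d)  →  {above(c,d), above(d,c), above(d,e), above(e,d), inpos(e), on(a,d), on(b,d), on(c,c), on(d,d), on(d,e)}
optimal plan length = 2; 2 > 1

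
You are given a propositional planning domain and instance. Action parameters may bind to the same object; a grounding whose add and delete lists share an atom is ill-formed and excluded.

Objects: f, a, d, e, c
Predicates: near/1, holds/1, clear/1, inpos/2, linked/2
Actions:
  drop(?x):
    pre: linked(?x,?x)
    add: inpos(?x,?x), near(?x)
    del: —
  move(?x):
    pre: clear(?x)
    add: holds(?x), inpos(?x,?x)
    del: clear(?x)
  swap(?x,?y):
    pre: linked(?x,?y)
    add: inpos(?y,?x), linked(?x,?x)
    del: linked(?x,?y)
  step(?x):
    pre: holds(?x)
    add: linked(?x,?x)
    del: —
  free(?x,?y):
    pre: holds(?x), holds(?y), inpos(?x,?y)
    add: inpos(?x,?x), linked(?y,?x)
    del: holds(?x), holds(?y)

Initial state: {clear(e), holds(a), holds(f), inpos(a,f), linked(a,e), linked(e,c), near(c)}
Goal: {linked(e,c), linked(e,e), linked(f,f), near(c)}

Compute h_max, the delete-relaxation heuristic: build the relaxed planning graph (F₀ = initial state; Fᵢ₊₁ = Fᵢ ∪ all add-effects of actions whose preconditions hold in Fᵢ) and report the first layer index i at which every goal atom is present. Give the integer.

1

F0 = init (7 atoms)
F1 = F0 ∪ {holds(e), inpos(a,a), inpos(c,e), inpos(e,a), inpos(e,e), linked(a,a), linked(e,e), linked(f,a), linked(f,f)}  (16 atoms)
goal ⊆ F1  ⇒  h_max = 1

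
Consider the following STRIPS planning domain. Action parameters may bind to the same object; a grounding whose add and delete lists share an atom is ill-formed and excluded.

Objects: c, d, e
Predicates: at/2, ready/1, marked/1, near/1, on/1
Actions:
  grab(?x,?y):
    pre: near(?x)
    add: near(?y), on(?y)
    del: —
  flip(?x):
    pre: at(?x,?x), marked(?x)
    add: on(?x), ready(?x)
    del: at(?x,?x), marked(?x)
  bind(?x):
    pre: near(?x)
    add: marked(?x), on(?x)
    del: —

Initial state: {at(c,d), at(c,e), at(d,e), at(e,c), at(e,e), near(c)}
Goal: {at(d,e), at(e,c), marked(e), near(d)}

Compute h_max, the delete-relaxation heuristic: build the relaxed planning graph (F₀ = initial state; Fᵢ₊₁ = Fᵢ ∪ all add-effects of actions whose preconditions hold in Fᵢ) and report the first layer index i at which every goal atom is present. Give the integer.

F0 = init (6 atoms)
F1 = F0 ∪ {marked(c), near(d), near(e), on(c), on(d), on(e)}  (12 atoms)
F2 = F1 ∪ {marked(d), marked(e)}  (14 atoms)
goal ⊆ F2  ⇒  h_max = 2

2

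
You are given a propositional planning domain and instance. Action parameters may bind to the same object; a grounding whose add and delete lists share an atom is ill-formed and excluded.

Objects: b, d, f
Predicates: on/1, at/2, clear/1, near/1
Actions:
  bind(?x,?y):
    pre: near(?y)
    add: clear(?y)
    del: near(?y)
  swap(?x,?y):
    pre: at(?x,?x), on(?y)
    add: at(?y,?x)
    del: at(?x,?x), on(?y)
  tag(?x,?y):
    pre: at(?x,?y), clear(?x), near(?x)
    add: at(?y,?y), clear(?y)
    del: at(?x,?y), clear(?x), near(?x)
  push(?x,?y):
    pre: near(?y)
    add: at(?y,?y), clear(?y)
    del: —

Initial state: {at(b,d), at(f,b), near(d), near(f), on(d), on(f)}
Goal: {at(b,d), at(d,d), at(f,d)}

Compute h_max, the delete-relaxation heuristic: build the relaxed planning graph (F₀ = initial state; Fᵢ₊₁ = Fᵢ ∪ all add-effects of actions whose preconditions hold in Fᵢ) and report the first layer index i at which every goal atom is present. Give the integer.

2

F0 = init (6 atoms)
F1 = F0 ∪ {at(d,d), at(f,f), clear(d), clear(f)}  (10 atoms)
F2 = F1 ∪ {at(b,b), at(d,f), at(f,d), clear(b)}  (14 atoms)
goal ⊆ F2  ⇒  h_max = 2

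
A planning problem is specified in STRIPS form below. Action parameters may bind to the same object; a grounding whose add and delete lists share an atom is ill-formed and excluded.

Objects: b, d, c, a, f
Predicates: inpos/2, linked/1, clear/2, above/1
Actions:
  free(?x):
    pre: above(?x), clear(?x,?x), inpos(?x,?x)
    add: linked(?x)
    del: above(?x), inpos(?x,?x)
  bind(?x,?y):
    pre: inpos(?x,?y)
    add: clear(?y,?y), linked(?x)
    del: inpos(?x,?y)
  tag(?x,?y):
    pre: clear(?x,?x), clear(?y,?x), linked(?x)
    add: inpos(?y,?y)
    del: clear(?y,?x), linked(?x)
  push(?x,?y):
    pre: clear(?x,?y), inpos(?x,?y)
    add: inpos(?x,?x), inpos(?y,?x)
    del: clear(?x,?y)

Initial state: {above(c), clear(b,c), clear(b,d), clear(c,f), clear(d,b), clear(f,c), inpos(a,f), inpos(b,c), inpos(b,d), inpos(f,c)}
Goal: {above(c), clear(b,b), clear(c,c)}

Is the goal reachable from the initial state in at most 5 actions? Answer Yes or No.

1. bind(b,c)  →  {above(c), clear(b,c), clear(b,d), clear(c,c), clear(c,f), clear(d,b), clear(f,c), inpos(a,f), inpos(b,d), inpos(f,c), linked(b)}
2. push(b,d)  →  {above(c), clear(b,c), clear(c,c), clear(c,f), clear(d,b), clear(f,c), inpos(a,f), inpos(b,b), inpos(b,d), inpos(d,b), inpos(f,c), linked(b)}
3. bind(b,b)  →  {above(c), clear(b,b), clear(b,c), clear(c,c), clear(c,f), clear(d,b), clear(f,c), inpos(a,f), inpos(b,d), inpos(d,b), inpos(f,c), linked(b)}
optimal plan length = 3; 3 ≤ 5

Yes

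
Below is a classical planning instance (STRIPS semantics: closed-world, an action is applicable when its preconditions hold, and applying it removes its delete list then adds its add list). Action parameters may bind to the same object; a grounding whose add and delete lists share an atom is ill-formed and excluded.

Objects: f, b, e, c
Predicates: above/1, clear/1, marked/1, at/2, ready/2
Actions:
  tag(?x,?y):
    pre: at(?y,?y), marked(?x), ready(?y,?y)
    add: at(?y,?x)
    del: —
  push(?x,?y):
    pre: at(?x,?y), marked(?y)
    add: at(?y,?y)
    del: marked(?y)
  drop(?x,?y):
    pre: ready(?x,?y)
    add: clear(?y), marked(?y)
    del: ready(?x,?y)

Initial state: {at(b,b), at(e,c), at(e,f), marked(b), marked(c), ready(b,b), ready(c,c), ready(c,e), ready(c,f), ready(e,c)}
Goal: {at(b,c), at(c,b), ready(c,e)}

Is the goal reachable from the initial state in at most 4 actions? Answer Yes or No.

Yes

1. tag(c,b)  →  {at(b,b), at(b,c), at(e,c), at(e,f), marked(b), marked(c), ready(b,b), ready(c,c), ready(c,e), ready(c,f), ready(e,c)}
2. push(b,c)  →  {at(b,b), at(b,c), at(c,c), at(e,c), at(e,f), marked(b), ready(b,b), ready(c,c), ready(c,e), ready(c,f), ready(e,c)}
3. tag(b,c)  →  {at(b,b), at(b,c), at(c,b), at(c,c), at(e,c), at(e,f), marked(b), ready(b,b), ready(c,c), ready(c,e), ready(c,f), ready(e,c)}
optimal plan length = 3; 3 ≤ 4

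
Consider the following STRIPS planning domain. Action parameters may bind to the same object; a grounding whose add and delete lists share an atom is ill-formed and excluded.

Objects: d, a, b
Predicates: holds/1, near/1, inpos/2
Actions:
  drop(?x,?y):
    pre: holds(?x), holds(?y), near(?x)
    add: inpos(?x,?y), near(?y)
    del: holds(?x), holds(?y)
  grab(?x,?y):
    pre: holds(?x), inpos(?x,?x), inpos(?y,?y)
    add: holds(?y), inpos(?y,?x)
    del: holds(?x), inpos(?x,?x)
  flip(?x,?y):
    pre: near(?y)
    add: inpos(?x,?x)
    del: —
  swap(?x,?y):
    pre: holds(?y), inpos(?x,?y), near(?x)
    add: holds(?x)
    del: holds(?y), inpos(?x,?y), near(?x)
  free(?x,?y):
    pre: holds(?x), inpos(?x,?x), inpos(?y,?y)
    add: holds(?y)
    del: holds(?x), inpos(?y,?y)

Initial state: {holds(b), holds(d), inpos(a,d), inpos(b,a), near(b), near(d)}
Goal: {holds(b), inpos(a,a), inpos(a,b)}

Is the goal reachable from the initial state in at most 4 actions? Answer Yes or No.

1. flip(a,d)  →  {holds(b), holds(d), inpos(a,a), inpos(a,d), inpos(b,a), near(b), near(d)}
2. flip(b,d)  →  {holds(b), holds(d), inpos(a,a), inpos(a,d), inpos(b,a), inpos(b,b), near(b), near(d)}
3. grab(b,a)  →  {holds(a), holds(d), inpos(a,a), inpos(a,b), inpos(a,d), inpos(b,a), near(b), near(d)}
4. swap(b,a)  →  {holds(b), holds(d), inpos(a,a), inpos(a,b), inpos(a,d), near(d)}
optimal plan length = 4; 4 ≤ 4

Yes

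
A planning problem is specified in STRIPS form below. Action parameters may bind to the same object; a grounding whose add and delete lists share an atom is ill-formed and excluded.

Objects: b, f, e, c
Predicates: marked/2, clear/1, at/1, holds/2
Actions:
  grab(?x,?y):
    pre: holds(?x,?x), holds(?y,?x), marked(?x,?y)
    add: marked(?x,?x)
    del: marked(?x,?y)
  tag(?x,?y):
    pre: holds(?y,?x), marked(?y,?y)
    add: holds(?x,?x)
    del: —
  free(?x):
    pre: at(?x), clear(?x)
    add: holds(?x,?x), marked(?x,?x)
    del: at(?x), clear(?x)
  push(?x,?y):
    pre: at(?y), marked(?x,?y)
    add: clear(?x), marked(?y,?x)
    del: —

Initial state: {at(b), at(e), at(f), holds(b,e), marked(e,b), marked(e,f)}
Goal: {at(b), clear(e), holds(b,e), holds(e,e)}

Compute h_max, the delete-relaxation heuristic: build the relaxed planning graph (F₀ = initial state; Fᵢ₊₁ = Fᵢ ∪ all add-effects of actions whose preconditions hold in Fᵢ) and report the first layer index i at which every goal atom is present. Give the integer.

F0 = init (6 atoms)
F1 = F0 ∪ {clear(e), marked(b,e), marked(f,e)}  (9 atoms)
F2 = F1 ∪ {clear(b), clear(f), holds(e,e), marked(e,e)}  (13 atoms)
goal ⊆ F2  ⇒  h_max = 2

2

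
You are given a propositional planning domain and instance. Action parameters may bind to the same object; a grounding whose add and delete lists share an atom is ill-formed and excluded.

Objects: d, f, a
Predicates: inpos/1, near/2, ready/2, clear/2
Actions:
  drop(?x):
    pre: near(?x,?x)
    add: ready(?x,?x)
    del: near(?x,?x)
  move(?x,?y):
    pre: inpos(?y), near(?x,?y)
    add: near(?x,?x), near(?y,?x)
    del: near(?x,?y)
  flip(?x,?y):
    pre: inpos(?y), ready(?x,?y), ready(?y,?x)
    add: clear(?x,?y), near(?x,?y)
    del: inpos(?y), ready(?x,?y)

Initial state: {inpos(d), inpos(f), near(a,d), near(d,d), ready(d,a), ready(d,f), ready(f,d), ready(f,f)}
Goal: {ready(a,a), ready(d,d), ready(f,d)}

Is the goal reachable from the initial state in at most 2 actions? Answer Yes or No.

1. drop(d)  →  {inpos(d), inpos(f), near(a,d), ready(d,a), ready(d,d), ready(d,f), ready(f,d), ready(f,f)}
2. move(a,d)  →  {inpos(d), inpos(f), near(a,a), near(d,a), ready(d,a), ready(d,d), ready(d,f), ready(f,d), ready(f,f)}
3. drop(a)  →  {inpos(d), inpos(f), near(d,a), ready(a,a), ready(d,a), ready(d,d), ready(d,f), ready(f,d), ready(f,f)}
optimal plan length = 3; 3 > 2

No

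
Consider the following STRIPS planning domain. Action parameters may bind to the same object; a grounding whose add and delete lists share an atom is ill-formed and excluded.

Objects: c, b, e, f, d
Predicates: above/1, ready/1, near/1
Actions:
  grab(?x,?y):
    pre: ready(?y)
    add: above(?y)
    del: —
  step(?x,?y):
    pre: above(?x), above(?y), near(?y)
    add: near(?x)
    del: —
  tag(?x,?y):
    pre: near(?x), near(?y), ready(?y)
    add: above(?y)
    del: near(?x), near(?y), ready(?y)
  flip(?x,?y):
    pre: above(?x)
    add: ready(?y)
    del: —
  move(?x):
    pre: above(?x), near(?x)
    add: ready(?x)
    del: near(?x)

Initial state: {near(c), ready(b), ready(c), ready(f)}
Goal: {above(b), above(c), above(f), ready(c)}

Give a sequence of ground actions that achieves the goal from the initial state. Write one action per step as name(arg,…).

1. grab(c,c)  →  {above(c), near(c), ready(b), ready(c), ready(f)}
2. grab(c,b)  →  {above(b), above(c), near(c), ready(b), ready(c), ready(f)}
3. grab(c,f)  →  {above(b), above(c), above(f), near(c), ready(b), ready(c), ready(f)}

grab(c,c); grab(c,b); grab(c,f)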